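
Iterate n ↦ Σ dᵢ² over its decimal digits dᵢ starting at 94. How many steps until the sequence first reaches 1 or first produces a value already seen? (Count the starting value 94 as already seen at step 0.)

4

94 → 9² + 4² = 97
97 → 9² + 7² = 130
130 → 1² + 3² + 0² = 10
10 → 1² + 0² = 1  — reached 1.
That took 4 steps.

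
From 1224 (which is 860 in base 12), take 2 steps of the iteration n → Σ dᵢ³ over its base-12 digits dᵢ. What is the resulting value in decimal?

1224 = (8,6,0)_12 → 8³ + 6³ + 0³ = 728
728 = (5,0,8)_12 → 5³ + 0³ + 8³ = 637

637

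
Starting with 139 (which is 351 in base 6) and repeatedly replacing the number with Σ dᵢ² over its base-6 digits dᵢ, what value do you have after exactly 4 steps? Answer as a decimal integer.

10

139 = (3,5,1)_6 → 3² + 5² + 1² = 9 + 25 + 1 = 35
35 = (5,5)_6 → 5² + 5² = 25 + 25 = 50
50 = (1,2,2)_6 → 1² + 2² + 2² = 1 + 4 + 4 = 9
9 = (1,3)_6 → 1² + 3² = 1 + 9 = 10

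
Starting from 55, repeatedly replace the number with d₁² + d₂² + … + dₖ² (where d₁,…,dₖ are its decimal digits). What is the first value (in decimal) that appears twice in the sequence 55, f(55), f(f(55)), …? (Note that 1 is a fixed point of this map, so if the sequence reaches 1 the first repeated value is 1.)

89

55 → 5² + 5² = 25 + 25 = 50
50 → 5² + 0² = 25 + 0 = 25
25 → 2² + 5² = 4 + 25 = 29
29 → 2² + 9² = 4 + 81 = 85
85 → 8² + 5² = 64 + 25 = 89
89 → 8² + 9² = 64 + 81 = 145
145 → 1² + 4² + 5² = 1 + 16 + 25 = 42
42 → 4² + 2² = 16 + 4 = 20
20 → 2² + 0² = 4 + 0 = 4
4 → 4² = 16
16 → 1² + 6² = 1 + 36 = 37
37 → 3² + 7² = 9 + 49 = 58
58 → 5² + 8² = 25 + 64 = 89  — 89 already appeared earlier.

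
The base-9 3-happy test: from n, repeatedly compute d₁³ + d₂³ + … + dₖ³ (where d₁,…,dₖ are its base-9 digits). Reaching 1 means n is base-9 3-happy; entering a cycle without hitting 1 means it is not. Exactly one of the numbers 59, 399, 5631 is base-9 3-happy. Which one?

59: 59 → 341 → 577 → 345 → 99 → 9 → 1  — reaches 1 (base-9 3-happy)
399: 399 → 603 → 407 → 133 → 469 → 469  — repeats 469 (not base-9 3-happy)
5631: 5631 → 839 → 37 → 65 → 351 → 91 → 3 → 27 → 27  — repeats 27 (not base-9 3-happy)

59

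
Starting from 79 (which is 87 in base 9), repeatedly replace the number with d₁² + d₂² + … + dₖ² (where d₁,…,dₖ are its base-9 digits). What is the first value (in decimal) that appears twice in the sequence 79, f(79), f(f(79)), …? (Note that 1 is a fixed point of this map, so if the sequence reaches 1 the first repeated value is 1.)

79 = (8,7)_9 → 8² + 7² = 113
113 = (1,3,5)_9 → 1² + 3² + 5² = 35
35 = (3,8)_9 → 3² + 8² = 73
73 = (8,1)_9 → 8² + 1² = 65
65 = (7,2)_9 → 7² + 2² = 53
53 = (5,8)_9 → 5² + 8² = 89
89 = (1,0,8)_9 → 1² + 0² + 8² = 65  — 65 already appeared earlier.

65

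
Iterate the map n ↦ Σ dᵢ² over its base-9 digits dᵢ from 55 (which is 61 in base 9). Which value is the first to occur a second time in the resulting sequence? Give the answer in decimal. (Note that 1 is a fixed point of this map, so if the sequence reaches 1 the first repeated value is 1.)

65

55 = (6,1)_9 → 6² + 1² = 36 + 1 = 37
37 = (4,1)_9 → 4² + 1² = 16 + 1 = 17
17 = (1,8)_9 → 1² + 8² = 1 + 64 = 65
65 = (7,2)_9 → 7² + 2² = 49 + 4 = 53
53 = (5,8)_9 → 5² + 8² = 25 + 64 = 89
89 = (1,0,8)_9 → 1² + 0² + 8² = 1 + 0 + 64 = 65  — 65 already appeared earlier.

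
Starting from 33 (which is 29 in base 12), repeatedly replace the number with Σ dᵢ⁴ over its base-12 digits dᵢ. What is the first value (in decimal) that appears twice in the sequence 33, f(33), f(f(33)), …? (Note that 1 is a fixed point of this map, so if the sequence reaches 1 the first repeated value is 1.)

6659

33 = (2,9)_12 → 2⁴ + 9⁴ = 6577
6577 = (3,9,8,1)_12 → 3⁴ + 9⁴ + 8⁴ + 1⁴ = 10739
10739 = (6,2,6,11)_12 → 6⁴ + 2⁴ + 6⁴ + 11⁴ = 17249
17249 = (9,11,9,5)_12 → 9⁴ + 11⁴ + 9⁴ + 5⁴ = 28388
28388 = (1,4,5,1,8)_12 → 1⁴ + 4⁴ + 5⁴ + 1⁴ + 8⁴ = 4979
4979 = (2,10,6,11)_12 → 2⁴ + 10⁴ + 6⁴ + 11⁴ = 25953
25953 = (1,3,0,2,9)_12 → 1⁴ + 3⁴ + 0⁴ + 2⁴ + 9⁴ = 6659
6659 = (3,10,2,11)_12 → 3⁴ + 10⁴ + 2⁴ + 11⁴ = 24738
24738 = (1,2,3,9,6)_12 → 1⁴ + 2⁴ + 3⁴ + 9⁴ + 6⁴ = 7955
7955 = (4,7,2,11)_12 → 4⁴ + 7⁴ + 2⁴ + 11⁴ = 17314
17314 = (10,0,2,10)_12 → 10⁴ + 0⁴ + 2⁴ + 10⁴ = 20016
20016 = (11,7,0,0)_12 → 11⁴ + 7⁴ + 0⁴ + 0⁴ = 17042
17042 = (9,10,4,2)_12 → 9⁴ + 10⁴ + 4⁴ + 2⁴ = 16833
16833 = (9,8,10,9)_12 → 9⁴ + 8⁴ + 10⁴ + 9⁴ = 27218
27218 = (1,3,9,0,2)_12 → 1⁴ + 3⁴ + 9⁴ + 0⁴ + 2⁴ = 6659  — 6659 already appeared earlier.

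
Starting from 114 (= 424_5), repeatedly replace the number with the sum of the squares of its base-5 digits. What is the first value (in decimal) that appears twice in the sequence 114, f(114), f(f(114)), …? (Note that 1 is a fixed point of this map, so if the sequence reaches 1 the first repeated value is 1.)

114 = (4,2,4)_5 → 4² + 2² + 4² = 36
36 = (1,2,1)_5 → 1² + 2² + 1² = 6
6 = (1,1)_5 → 1² + 1² = 2
2 = (2)_5 → 2² = 4
4 = (4)_5 → 4² = 16
16 = (3,1)_5 → 3² + 1² = 10
10 = (2,0)_5 → 2² + 0² = 4  — 4 already appeared earlier.

4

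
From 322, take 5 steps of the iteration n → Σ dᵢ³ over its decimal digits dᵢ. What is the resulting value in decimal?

370

322 → 3³ + 2³ + 2³ = 43
43 → 4³ + 3³ = 91
91 → 9³ + 1³ = 730
730 → 7³ + 3³ + 0³ = 370
370 → 3³ + 7³ + 0³ = 370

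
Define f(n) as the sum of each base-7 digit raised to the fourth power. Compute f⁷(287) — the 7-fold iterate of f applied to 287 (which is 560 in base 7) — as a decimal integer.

287 = (5,6,0)_7 → 5⁴ + 6⁴ + 0⁴ = 1921
1921 = (5,4,1,3)_7 → 5⁴ + 4⁴ + 1⁴ + 3⁴ = 963
963 = (2,5,4,4)_7 → 2⁴ + 5⁴ + 4⁴ + 4⁴ = 1153
1153 = (3,2,3,5)_7 → 3⁴ + 2⁴ + 3⁴ + 5⁴ = 803
803 = (2,2,2,5)_7 → 2⁴ + 2⁴ + 2⁴ + 5⁴ = 673
673 = (1,6,5,1)_7 → 1⁴ + 6⁴ + 5⁴ + 1⁴ = 1923
1923 = (5,4,1,5)_7 → 5⁴ + 4⁴ + 1⁴ + 5⁴ = 1507

1507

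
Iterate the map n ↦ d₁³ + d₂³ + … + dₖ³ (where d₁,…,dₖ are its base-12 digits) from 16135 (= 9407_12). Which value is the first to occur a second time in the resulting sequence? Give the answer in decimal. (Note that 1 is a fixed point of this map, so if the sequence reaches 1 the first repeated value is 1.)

16135 = (9,4,0,7)_12 → 9³ + 4³ + 0³ + 7³ = 1136
1136 = (7,10,8)_12 → 7³ + 10³ + 8³ = 1855
1855 = (1,0,10,7)_12 → 1³ + 0³ + 10³ + 7³ = 1344
1344 = (9,4,0)_12 → 9³ + 4³ + 0³ = 793
793 = (5,6,1)_12 → 5³ + 6³ + 1³ = 342
342 = (2,4,6)_12 → 2³ + 4³ + 6³ = 288
288 = (2,0,0)_12 → 2³ + 0³ + 0³ = 8
8 = (8)_12 → 8³ = 512
512 = (3,6,8)_12 → 3³ + 6³ + 8³ = 755
755 = (5,2,11)_12 → 5³ + 2³ + 11³ = 1464
1464 = (10,2,0)_12 → 10³ + 2³ + 0³ = 1008
1008 = (7,0,0)_12 → 7³ + 0³ + 0³ = 343
343 = (2,4,7)_12 → 2³ + 4³ + 7³ = 415
415 = (2,10,7)_12 → 2³ + 10³ + 7³ = 1351
1351 = (9,4,7)_12 → 9³ + 4³ + 7³ = 1136  — 1136 already appeared earlier.

1136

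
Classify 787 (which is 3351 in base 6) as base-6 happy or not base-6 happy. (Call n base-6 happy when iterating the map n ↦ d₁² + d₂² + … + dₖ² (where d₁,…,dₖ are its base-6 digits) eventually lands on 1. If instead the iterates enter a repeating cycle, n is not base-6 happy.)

787 = (3,3,5,1)_6 → 3² + 3² + 5² + 1² = 9 + 9 + 25 + 1 = 44
44 = (1,1,2)_6 → 1² + 1² + 2² = 1 + 1 + 4 = 6
6 = (1,0)_6 → 1² + 0² = 1 + 0 = 1  — reached 1.

base-6 happy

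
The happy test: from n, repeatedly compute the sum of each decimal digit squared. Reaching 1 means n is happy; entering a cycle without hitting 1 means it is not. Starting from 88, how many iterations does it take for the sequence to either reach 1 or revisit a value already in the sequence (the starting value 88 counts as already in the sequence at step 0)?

88 → 8² + 8² = 64 + 64 = 128
128 → 1² + 2² + 8² = 1 + 4 + 64 = 69
69 → 6² + 9² = 36 + 81 = 117
117 → 1² + 1² + 7² = 1 + 1 + 49 = 51
51 → 5² + 1² = 25 + 1 = 26
26 → 2² + 6² = 4 + 36 = 40
40 → 4² + 0² = 16 + 0 = 16
16 → 1² + 6² = 1 + 36 = 37
37 → 3² + 7² = 9 + 49 = 58
58 → 5² + 8² = 25 + 64 = 89
89 → 8² + 9² = 64 + 81 = 145
145 → 1² + 4² + 5² = 1 + 16 + 25 = 42
42 → 4² + 2² = 16 + 4 = 20
20 → 2² + 0² = 4 + 0 = 4
4 → 4² = 16  — 16 repeats.
That took 15 steps.

15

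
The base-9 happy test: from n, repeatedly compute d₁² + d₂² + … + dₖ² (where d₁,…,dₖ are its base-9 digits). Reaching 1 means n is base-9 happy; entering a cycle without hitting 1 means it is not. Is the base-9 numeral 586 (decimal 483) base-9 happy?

483 = (5,8,6)_9 → 5² + 8² + 6² = 25 + 64 + 36 = 125
125 = (1,4,8)_9 → 1² + 4² + 8² = 1 + 16 + 64 = 81
81 = (1,0,0)_9 → 1² + 0² + 0² = 1 + 0 + 0 = 1  — reached 1.

base-9 happy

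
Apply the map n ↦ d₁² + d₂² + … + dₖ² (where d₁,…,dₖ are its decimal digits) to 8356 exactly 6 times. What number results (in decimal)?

58

8356 → 8² + 3² + 5² + 6² = 134
134 → 1² + 3² + 4² = 26
26 → 2² + 6² = 40
40 → 4² + 0² = 16
16 → 1² + 6² = 37
37 → 3² + 7² = 58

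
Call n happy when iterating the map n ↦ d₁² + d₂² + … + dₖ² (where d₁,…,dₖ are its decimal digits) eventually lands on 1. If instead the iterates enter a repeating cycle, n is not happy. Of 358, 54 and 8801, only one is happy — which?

8801

358: 358 → 98 → 145 → 42 → 20 → 4 → 16 → 37 → 58 → 89 → 145  — repeats 145 (not happy)
54: 54 → 41 → 17 → 50 → 25 → 29 → 85 → 89 → 145 → 42 → 20 → 4 → 16 → 37 → 58 → 89  — repeats 89 (not happy)
8801: 8801 → 129 → 86 → 100 → 1  — reaches 1 (happy)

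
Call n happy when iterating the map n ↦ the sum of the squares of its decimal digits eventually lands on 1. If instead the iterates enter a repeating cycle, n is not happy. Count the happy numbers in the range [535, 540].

535: 535 → 59 → 106 → 37 → 58 → 89 → 145 → 42 → 20 → 4 → 16 → 37  (repeats 37)
536: 536 → 70 → 49 → 97 → 130 → 10 → 1  (reaches 1)
537: 537 → 83 → 73 → 58 → 89 → 145 → 42 → 20 → 4 → 16 → 37 → 58  (repeats 58)
538: 538 → 98 → 145 → 42 → 20 → 4 → 16 → 37 → 58 → 89 → 145  (repeats 145)
539: 539 → 115 → 27 → 53 → 34 → 25 → 29 → 85 → 89 → 145 → 42 → 20 → 4 → 16 → 37 → 58 → 89  (repeats 89)
540: 540 → 41 → 17 → 50 → 25 → 29 → 85 → 89 → 145 → 42 → 20 → 4 → 16 → 37 → 58 → 89  (repeats 89)
happy: 536

1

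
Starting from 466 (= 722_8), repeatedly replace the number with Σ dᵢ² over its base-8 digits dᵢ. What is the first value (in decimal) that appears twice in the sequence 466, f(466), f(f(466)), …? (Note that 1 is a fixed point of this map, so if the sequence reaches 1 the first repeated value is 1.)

25

466 = (7,2,2)_8 → 7² + 2² + 2² = 57
57 = (7,1)_8 → 7² + 1² = 50
50 = (6,2)_8 → 6² + 2² = 40
40 = (5,0)_8 → 5² + 0² = 25
25 = (3,1)_8 → 3² + 1² = 10
10 = (1,2)_8 → 1² + 2² = 5
5 = (5)_8 → 5² = 25  — 25 already appeared earlier.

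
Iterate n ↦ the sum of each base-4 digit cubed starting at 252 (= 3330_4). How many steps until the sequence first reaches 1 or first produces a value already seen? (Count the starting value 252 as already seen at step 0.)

6

252 = (3,3,3,0)_4 → 81
81 = (1,1,0,1)_4 → 3
3 = (3)_4 → 27
27 = (1,2,3)_4 → 36
36 = (2,1,0)_4 → 9
9 = (2,1)_4 → 9  — 9 repeats.
That took 6 steps.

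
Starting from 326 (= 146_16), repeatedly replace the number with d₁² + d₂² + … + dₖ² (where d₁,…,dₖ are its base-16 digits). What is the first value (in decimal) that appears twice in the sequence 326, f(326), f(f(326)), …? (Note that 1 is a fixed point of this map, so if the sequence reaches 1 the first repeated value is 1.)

326 = (1,4,6)_16 → 1² + 4² + 6² = 1 + 16 + 36 = 53
53 = (3,5)_16 → 3² + 5² = 9 + 25 = 34
34 = (2,2)_16 → 2² + 2² = 4 + 4 = 8
8 = (8)_16 → 8² = 64
64 = (4,0)_16 → 4² + 0² = 16 + 0 = 16
16 = (1,0)_16 → 1² + 0² = 1 + 0 = 1  — reached the fixed point 1.
1 → 1, so 1 is the first repeated value.

1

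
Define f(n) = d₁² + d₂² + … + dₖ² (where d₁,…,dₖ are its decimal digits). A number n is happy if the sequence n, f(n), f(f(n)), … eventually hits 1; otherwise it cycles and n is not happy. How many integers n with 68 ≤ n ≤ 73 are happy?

68: 68 → 100 → 1  — happy
69: 69 → 117 → 51 → 26 → 40 → 16 → 37 → 58 → 89 → 145 → 42 → 20 → 4 → 16  — not happy
70: 70 → 49 → 97 → 130 → 10 → 1  — happy
71: 71 → 50 → 25 → 29 → 85 → 89 → 145 → 42 → 20 → 4 → 16 → 37 → 58 → 89  — not happy
72: 72 → 53 → 34 → 25 → 29 → 85 → 89 → 145 → 42 → 20 → 4 → 16 → 37 → 58 → 89  — not happy
73: 73 → 58 → 89 → 145 → 42 → 20 → 4 → 16 → 37 → 58  — not happy
happy: 68, 70

2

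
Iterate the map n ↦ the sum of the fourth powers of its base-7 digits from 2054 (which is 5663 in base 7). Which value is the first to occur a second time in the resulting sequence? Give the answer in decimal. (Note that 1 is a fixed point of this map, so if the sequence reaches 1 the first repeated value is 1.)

1938

2054 = (5,6,6,3)_7 → 5⁴ + 6⁴ + 6⁴ + 3⁴ = 625 + 1296 + 1296 + 81 = 3298
3298 = (1,2,4,2,1)_7 → 1⁴ + 2⁴ + 4⁴ + 2⁴ + 1⁴ = 1 + 16 + 256 + 16 + 1 = 290
290 = (5,6,3)_7 → 5⁴ + 6⁴ + 3⁴ = 625 + 1296 + 81 = 2002
2002 = (5,5,6,0)_7 → 5⁴ + 5⁴ + 6⁴ + 0⁴ = 625 + 625 + 1296 + 0 = 2546
2546 = (1,0,2,6,5)_7 → 1⁴ + 0⁴ + 2⁴ + 6⁴ + 5⁴ = 1 + 0 + 16 + 1296 + 625 = 1938
1938 = (5,4,3,6)_7 → 5⁴ + 4⁴ + 3⁴ + 6⁴ = 625 + 256 + 81 + 1296 = 2258
2258 = (6,4,0,4)_7 → 6⁴ + 4⁴ + 0⁴ + 4⁴ = 1296 + 256 + 0 + 256 = 1808
1808 = (5,1,6,2)_7 → 5⁴ + 1⁴ + 6⁴ + 2⁴ = 625 + 1 + 1296 + 16 = 1938  — 1938 already appeared earlier.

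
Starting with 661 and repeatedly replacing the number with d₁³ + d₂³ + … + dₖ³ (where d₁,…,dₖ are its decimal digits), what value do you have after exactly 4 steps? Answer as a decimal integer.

190

661 → 433
433 → 118
118 → 514
514 → 190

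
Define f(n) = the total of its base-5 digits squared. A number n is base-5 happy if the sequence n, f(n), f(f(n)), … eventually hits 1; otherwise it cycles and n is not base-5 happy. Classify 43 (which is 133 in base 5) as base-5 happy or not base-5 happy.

43 = (1,3,3)_5 → 19
19 = (3,4)_5 → 25
25 = (1,0,0)_5 → 1  — reached 1.

base-5 happy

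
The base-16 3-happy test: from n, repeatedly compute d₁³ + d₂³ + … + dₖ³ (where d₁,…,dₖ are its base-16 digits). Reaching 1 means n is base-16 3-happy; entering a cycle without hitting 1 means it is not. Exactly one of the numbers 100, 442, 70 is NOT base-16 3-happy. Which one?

442

100: 100 → 280 → 514 → 16 → 1  — reaches 1 (base-16 3-happy)
442: 442 → 2332 → 2458 → 2458  — repeats 2458 (not base-16 3-happy)
70: 70 → 280 → 514 → 16 → 1  — reaches 1 (base-16 3-happy)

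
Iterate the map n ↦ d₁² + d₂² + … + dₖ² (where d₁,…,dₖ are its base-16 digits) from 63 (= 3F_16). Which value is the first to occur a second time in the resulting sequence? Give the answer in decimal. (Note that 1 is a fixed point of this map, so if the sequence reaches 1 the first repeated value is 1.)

85

63 = (3,15)_16 → 3² + 15² = 234
234 = (14,10)_16 → 14² + 10² = 296
296 = (1,2,8)_16 → 1² + 2² + 8² = 69
69 = (4,5)_16 → 4² + 5² = 41
41 = (2,9)_16 → 2² + 9² = 85
85 = (5,5)_16 → 5² + 5² = 50
50 = (3,2)_16 → 3² + 2² = 13
13 = (13)_16 → 13² = 169
169 = (10,9)_16 → 10² + 9² = 181
181 = (11,5)_16 → 11² + 5² = 146
146 = (9,2)_16 → 9² + 2² = 85  — 85 already appeared earlier.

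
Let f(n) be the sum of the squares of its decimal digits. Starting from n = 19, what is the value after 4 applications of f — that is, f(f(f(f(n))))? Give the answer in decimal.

19 → 1² + 9² = 1 + 81 = 82
82 → 8² + 2² = 64 + 4 = 68
68 → 6² + 8² = 36 + 64 = 100
100 → 1² + 0² + 0² = 1 + 0 + 0 = 1

1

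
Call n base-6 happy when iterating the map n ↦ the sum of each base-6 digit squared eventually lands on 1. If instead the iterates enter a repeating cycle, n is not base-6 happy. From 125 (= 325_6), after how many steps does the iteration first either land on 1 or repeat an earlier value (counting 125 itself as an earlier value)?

10

125 = (3,2,5)_6 → 3² + 2² + 5² = 38
38 = (1,0,2)_6 → 1² + 0² + 2² = 5
5 = (5)_6 → 5² = 25
25 = (4,1)_6 → 4² + 1² = 17
17 = (2,5)_6 → 2² + 5² = 29
29 = (4,5)_6 → 4² + 5² = 41
41 = (1,0,5)_6 → 1² + 0² + 5² = 26
26 = (4,2)_6 → 4² + 2² = 20
20 = (3,2)_6 → 3² + 2² = 13
13 = (2,1)_6 → 2² + 1² = 5  — 5 repeats.
That took 10 steps.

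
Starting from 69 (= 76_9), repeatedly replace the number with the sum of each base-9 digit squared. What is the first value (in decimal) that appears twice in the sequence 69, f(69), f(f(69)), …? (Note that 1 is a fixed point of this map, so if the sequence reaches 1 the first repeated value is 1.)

69 = (7,6)_9 → 7² + 6² = 49 + 36 = 85
85 = (1,0,4)_9 → 1² + 0² + 4² = 1 + 0 + 16 = 17
17 = (1,8)_9 → 1² + 8² = 1 + 64 = 65
65 = (7,2)_9 → 7² + 2² = 49 + 4 = 53
53 = (5,8)_9 → 5² + 8² = 25 + 64 = 89
89 = (1,0,8)_9 → 1² + 0² + 8² = 1 + 0 + 64 = 65  — 65 already appeared earlier.

65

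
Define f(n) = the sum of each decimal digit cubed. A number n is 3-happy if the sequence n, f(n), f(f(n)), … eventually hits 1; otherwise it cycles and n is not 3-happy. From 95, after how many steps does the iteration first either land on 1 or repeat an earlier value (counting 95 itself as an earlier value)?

95 → 9³ + 5³ = 854
854 → 8³ + 5³ + 4³ = 701
701 → 7³ + 0³ + 1³ = 344
344 → 3³ + 4³ + 4³ = 155
155 → 1³ + 5³ + 5³ = 251
251 → 2³ + 5³ + 1³ = 134
134 → 1³ + 3³ + 4³ = 92
92 → 9³ + 2³ = 737
737 → 7³ + 3³ + 7³ = 713
713 → 7³ + 1³ + 3³ = 371
371 → 3³ + 7³ + 1³ = 371  — 371 repeats.
That took 11 steps.

11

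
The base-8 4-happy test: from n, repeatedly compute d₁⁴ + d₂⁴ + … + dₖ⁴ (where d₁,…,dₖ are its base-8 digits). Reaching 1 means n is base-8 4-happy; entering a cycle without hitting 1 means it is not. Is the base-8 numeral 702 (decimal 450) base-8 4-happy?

450 = (7,0,2)_8 → 7⁴ + 0⁴ + 2⁴ = 2417
2417 = (4,5,6,1)_8 → 4⁴ + 5⁴ + 6⁴ + 1⁴ = 2178
2178 = (4,2,0,2)_8 → 4⁴ + 2⁴ + 0⁴ + 2⁴ = 288
288 = (4,4,0)_8 → 4⁴ + 4⁴ + 0⁴ = 512
512 = (1,0,0,0)_8 → 1⁴ + 0⁴ + 0⁴ + 0⁴ = 1  — reached 1.

base-8 4-happy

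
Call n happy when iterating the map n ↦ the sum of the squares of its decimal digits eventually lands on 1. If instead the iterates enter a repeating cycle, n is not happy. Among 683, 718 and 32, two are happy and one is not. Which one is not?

718

683: 683 → 109 → 82 → 68 → 100 → 1  — reaches 1 (happy)
718: 718 → 114 → 18 → 65 → 61 → 37 → 58 → 89 → 145 → 42 → 20 → 4 → 16 → 37  — repeats 37 (not happy)
32: 32 → 13 → 10 → 1  — reaches 1 (happy)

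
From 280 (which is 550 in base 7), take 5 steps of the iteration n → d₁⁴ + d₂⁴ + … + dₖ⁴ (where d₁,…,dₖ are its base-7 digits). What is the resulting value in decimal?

280 = (5,5,0)_7 → 5⁴ + 5⁴ + 0⁴ = 1250
1250 = (3,4,3,4)_7 → 3⁴ + 4⁴ + 3⁴ + 4⁴ = 674
674 = (1,6,5,2)_7 → 1⁴ + 6⁴ + 5⁴ + 2⁴ = 1938
1938 = (5,4,3,6)_7 → 5⁴ + 4⁴ + 3⁴ + 6⁴ = 2258
2258 = (6,4,0,4)_7 → 6⁴ + 4⁴ + 0⁴ + 4⁴ = 1808

1808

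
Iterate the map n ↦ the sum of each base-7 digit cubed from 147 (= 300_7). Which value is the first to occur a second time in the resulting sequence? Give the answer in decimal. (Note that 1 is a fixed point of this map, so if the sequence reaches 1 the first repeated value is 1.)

9

147 = (3,0,0)_7 → 3³ + 0³ + 0³ = 27
27 = (3,6)_7 → 3³ + 6³ = 243
243 = (4,6,5)_7 → 4³ + 6³ + 5³ = 405
405 = (1,1,1,6)_7 → 1³ + 1³ + 1³ + 6³ = 219
219 = (4,3,2)_7 → 4³ + 3³ + 2³ = 99
99 = (2,0,1)_7 → 2³ + 0³ + 1³ = 9
9 = (1,2)_7 → 1³ + 2³ = 9  — 9 already appeared earlier.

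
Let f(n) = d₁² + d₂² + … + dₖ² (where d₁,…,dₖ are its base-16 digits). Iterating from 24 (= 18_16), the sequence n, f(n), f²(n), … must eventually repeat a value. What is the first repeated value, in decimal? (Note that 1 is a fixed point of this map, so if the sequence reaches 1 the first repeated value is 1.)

1

24 = (1,8)_16 → 1² + 8² = 1 + 64 = 65
65 = (4,1)_16 → 4² + 1² = 16 + 1 = 17
17 = (1,1)_16 → 1² + 1² = 1 + 1 = 2
2 = (2)_16 → 2² = 4
4 = (4)_16 → 4² = 16
16 = (1,0)_16 → 1² + 0² = 1 + 0 = 1  — reached the fixed point 1.
1 → 1, so 1 is the first repeated value.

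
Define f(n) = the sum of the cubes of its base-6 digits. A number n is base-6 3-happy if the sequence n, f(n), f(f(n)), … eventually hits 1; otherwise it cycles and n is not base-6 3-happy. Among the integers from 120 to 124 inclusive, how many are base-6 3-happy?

2

120: 120 → 35 → 250 → 190 → 190  (repeats 190)
121: 121 → 36 → 1  (reaches 1)
122: 122 → 43 → 3 → 27 → 91 → 36 → 1  (reaches 1)
123: 123 → 62 → 73 → 9 → 28 → 128 → 62  (repeats 62)
124: 124 → 99 → 99  (repeats 99)
base-6 3-happy: 121, 122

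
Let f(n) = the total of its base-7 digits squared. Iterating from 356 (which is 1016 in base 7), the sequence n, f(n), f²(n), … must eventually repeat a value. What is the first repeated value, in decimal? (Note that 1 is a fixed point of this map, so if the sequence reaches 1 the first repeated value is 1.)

356 = (1,0,1,6)_7 → 1² + 0² + 1² + 6² = 1 + 0 + 1 + 36 = 38
38 = (5,3)_7 → 5² + 3² = 25 + 9 = 34
34 = (4,6)_7 → 4² + 6² = 16 + 36 = 52
52 = (1,0,3)_7 → 1² + 0² + 3² = 1 + 0 + 9 = 10
10 = (1,3)_7 → 1² + 3² = 1 + 9 = 10  — 10 already appeared earlier.

10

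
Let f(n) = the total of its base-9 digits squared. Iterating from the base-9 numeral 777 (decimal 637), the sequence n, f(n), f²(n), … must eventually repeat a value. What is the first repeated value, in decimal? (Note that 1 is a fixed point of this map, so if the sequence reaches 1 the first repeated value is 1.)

637 = (7,7,7)_9 → 7² + 7² + 7² = 49 + 49 + 49 = 147
147 = (1,7,3)_9 → 1² + 7² + 3² = 1 + 49 + 9 = 59
59 = (6,5)_9 → 6² + 5² = 36 + 25 = 61
61 = (6,7)_9 → 6² + 7² = 36 + 49 = 85
85 = (1,0,4)_9 → 1² + 0² + 4² = 1 + 0 + 16 = 17
17 = (1,8)_9 → 1² + 8² = 1 + 64 = 65
65 = (7,2)_9 → 7² + 2² = 49 + 4 = 53
53 = (5,8)_9 → 5² + 8² = 25 + 64 = 89
89 = (1,0,8)_9 → 1² + 0² + 8² = 1 + 0 + 64 = 65  — 65 already appeared earlier.

65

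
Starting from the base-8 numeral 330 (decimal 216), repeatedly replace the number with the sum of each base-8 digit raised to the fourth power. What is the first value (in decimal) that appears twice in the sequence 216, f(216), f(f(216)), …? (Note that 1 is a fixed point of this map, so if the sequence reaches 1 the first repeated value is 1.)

1

216 = (3,3,0)_8 → 3⁴ + 3⁴ + 0⁴ = 162
162 = (2,4,2)_8 → 2⁴ + 4⁴ + 2⁴ = 288
288 = (4,4,0)_8 → 4⁴ + 4⁴ + 0⁴ = 512
512 = (1,0,0,0)_8 → 1⁴ + 0⁴ + 0⁴ + 0⁴ = 1  — reached the fixed point 1.
1 → 1, so 1 is the first repeated value.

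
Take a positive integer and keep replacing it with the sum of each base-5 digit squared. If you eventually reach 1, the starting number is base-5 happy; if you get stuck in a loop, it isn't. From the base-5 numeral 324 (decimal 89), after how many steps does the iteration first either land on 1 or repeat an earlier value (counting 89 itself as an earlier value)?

4

89 = (3,2,4)_5 → 3² + 2² + 4² = 29
29 = (1,0,4)_5 → 1² + 0² + 4² = 17
17 = (3,2)_5 → 3² + 2² = 13
13 = (2,3)_5 → 2² + 3² = 13  — 13 repeats.
That took 4 steps.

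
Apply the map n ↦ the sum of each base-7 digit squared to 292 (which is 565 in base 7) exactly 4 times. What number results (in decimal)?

40

292 = (5,6,5)_7 → 5² + 6² + 5² = 86
86 = (1,5,2)_7 → 1² + 5² + 2² = 30
30 = (4,2)_7 → 4² + 2² = 20
20 = (2,6)_7 → 2² + 6² = 40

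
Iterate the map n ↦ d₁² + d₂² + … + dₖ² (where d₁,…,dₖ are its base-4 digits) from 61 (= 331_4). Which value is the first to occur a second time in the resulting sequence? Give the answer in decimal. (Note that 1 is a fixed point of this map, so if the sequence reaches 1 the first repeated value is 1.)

1

61 = (3,3,1)_4 → 3² + 3² + 1² = 9 + 9 + 1 = 19
19 = (1,0,3)_4 → 1² + 0² + 3² = 1 + 0 + 9 = 10
10 = (2,2)_4 → 2² + 2² = 4 + 4 = 8
8 = (2,0)_4 → 2² + 0² = 4 + 0 = 4
4 = (1,0)_4 → 1² + 0² = 1 + 0 = 1  — reached the fixed point 1.
1 → 1, so 1 is the first repeated value.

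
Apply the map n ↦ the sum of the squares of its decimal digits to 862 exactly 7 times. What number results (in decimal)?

89

862 → 8² + 6² + 2² = 104
104 → 1² + 0² + 4² = 17
17 → 1² + 7² = 50
50 → 5² + 0² = 25
25 → 2² + 5² = 29
29 → 2² + 9² = 85
85 → 8² + 5² = 89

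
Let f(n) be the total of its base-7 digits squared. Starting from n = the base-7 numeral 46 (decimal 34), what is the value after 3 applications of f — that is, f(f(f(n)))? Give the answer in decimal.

34 = (4,6)_7 → 4² + 6² = 52
52 = (1,0,3)_7 → 1² + 0² + 3² = 10
10 = (1,3)_7 → 1² + 3² = 10

10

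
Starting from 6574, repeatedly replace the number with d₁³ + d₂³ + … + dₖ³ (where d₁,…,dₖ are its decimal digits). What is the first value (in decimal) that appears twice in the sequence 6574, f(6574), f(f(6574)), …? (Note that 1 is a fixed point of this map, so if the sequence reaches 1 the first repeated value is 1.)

919

6574 → 6³ + 5³ + 7³ + 4³ = 216 + 125 + 343 + 64 = 748
748 → 7³ + 4³ + 8³ = 343 + 64 + 512 = 919
919 → 9³ + 1³ + 9³ = 729 + 1 + 729 = 1459
1459 → 1³ + 4³ + 5³ + 9³ = 1 + 64 + 125 + 729 = 919  — 919 already appeared earlier.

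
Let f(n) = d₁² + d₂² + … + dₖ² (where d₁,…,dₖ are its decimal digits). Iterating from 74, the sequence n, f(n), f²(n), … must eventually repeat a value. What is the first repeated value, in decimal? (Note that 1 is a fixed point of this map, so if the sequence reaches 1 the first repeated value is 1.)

74 → 7² + 4² = 65
65 → 6² + 5² = 61
61 → 6² + 1² = 37
37 → 3² + 7² = 58
58 → 5² + 8² = 89
89 → 8² + 9² = 145
145 → 1² + 4² + 5² = 42
42 → 4² + 2² = 20
20 → 2² + 0² = 4
4 → 4² = 16
16 → 1² + 6² = 37  — 37 already appeared earlier.

37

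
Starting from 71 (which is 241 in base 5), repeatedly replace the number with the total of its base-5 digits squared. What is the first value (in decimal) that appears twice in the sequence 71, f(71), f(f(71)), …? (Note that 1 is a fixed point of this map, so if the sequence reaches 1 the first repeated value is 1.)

71 = (2,4,1)_5 → 21
21 = (4,1)_5 → 17
17 = (3,2)_5 → 13
13 = (2,3)_5 → 13  — 13 already appeared earlier.

13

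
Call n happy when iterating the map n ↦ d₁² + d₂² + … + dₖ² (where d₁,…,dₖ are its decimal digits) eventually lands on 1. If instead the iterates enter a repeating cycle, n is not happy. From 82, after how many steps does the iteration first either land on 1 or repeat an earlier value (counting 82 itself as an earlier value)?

3

82 → 8² + 2² = 68
68 → 6² + 8² = 100
100 → 1² + 0² + 0² = 1  — reached 1.
That took 3 steps.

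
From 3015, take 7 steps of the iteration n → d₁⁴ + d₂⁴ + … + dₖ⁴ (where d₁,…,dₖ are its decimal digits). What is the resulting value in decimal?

13139

3015 → 3⁴ + 0⁴ + 1⁴ + 5⁴ = 707
707 → 7⁴ + 0⁴ + 7⁴ = 4802
4802 → 4⁴ + 8⁴ + 0⁴ + 2⁴ = 4368
4368 → 4⁴ + 3⁴ + 6⁴ + 8⁴ = 5729
5729 → 5⁴ + 7⁴ + 2⁴ + 9⁴ = 9603
9603 → 9⁴ + 6⁴ + 0⁴ + 3⁴ = 7938
7938 → 7⁴ + 9⁴ + 3⁴ + 8⁴ = 13139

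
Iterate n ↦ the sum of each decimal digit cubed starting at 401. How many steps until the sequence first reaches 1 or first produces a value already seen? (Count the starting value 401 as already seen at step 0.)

7

401 → 4³ + 0³ + 1³ = 64 + 0 + 1 = 65
65 → 6³ + 5³ = 216 + 125 = 341
341 → 3³ + 4³ + 1³ = 27 + 64 + 1 = 92
92 → 9³ + 2³ = 729 + 8 = 737
737 → 7³ + 3³ + 7³ = 343 + 27 + 343 = 713
713 → 7³ + 1³ + 3³ = 343 + 1 + 27 = 371
371 → 3³ + 7³ + 1³ = 27 + 343 + 1 = 371  — 371 repeats.
That took 7 steps.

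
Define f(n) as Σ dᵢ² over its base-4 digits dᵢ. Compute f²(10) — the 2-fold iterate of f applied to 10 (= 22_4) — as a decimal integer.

4

10 = (2,2)_4 → 2² + 2² = 4 + 4 = 8
8 = (2,0)_4 → 2² + 0² = 4 + 0 = 4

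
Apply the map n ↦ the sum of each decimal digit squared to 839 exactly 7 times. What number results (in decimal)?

58

839 → 154
154 → 42
42 → 20
20 → 4
4 → 16
16 → 37
37 → 58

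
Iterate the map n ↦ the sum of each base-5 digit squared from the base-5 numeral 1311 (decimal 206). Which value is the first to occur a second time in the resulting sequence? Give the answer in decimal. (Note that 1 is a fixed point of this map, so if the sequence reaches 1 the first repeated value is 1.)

206 = (1,3,1,1)_5 → 12
12 = (2,2)_5 → 8
8 = (1,3)_5 → 10
10 = (2,0)_5 → 4
4 = (4)_5 → 16
16 = (3,1)_5 → 10  — 10 already appeared earlier.

10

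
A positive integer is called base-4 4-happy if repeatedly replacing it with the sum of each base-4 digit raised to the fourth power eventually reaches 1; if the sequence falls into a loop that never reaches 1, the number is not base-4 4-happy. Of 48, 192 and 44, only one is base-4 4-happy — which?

44

48: 48 → 81 → 3 → 81  — repeats 81 (not base-4 4-happy)
192: 192 → 81 → 3 → 81  — repeats 81 (not base-4 4-happy)
44: 44 → 97 → 18 → 17 → 2 → 16 → 1  — reaches 1 (base-4 4-happy)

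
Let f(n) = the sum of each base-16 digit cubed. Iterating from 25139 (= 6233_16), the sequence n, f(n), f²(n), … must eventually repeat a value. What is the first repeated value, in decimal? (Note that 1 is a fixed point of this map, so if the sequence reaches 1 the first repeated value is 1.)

2729

25139 = (6,2,3,3)_16 → 278
278 = (1,1,6)_16 → 218
218 = (13,10)_16 → 3197
3197 = (12,7,13)_16 → 4268
4268 = (1,0,10,12)_16 → 2729
2729 = (10,10,9)_16 → 2729  — 2729 already appeared earlier.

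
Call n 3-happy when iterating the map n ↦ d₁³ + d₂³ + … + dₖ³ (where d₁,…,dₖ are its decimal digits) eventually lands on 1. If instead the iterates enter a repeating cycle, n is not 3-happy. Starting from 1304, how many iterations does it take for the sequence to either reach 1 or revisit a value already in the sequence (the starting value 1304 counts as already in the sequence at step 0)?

5

1304 → 1³ + 3³ + 0³ + 4³ = 92
92 → 9³ + 2³ = 737
737 → 7³ + 3³ + 7³ = 713
713 → 7³ + 1³ + 3³ = 371
371 → 3³ + 7³ + 1³ = 371  — 371 repeats.
That took 5 steps.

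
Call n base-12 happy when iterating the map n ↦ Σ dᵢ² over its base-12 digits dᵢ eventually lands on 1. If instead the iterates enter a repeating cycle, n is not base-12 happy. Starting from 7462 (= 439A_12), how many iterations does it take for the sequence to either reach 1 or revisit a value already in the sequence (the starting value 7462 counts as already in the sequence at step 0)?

6

7462 = (4,3,9,10)_12 → 206
206 = (1,5,2)_12 → 30
30 = (2,6)_12 → 40
40 = (3,4)_12 → 25
25 = (2,1)_12 → 5
5 = (5)_12 → 25  — 25 repeats.
That took 6 steps.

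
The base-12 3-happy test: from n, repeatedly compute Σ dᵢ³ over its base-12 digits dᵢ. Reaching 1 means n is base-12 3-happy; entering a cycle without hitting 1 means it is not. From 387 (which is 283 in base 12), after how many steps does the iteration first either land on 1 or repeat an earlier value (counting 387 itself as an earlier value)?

11

387 = (2,8,3)_12 → 2³ + 8³ + 3³ = 8 + 512 + 27 = 547
547 = (3,9,7)_12 → 3³ + 9³ + 7³ = 27 + 729 + 343 = 1099
1099 = (7,7,7)_12 → 7³ + 7³ + 7³ = 343 + 343 + 343 = 1029
1029 = (7,1,9)_12 → 7³ + 1³ + 9³ = 343 + 1 + 729 = 1073
1073 = (7,5,5)_12 → 7³ + 5³ + 5³ = 343 + 125 + 125 = 593
593 = (4,1,5)_12 → 4³ + 1³ + 5³ = 64 + 1 + 125 = 190
190 = (1,3,10)_12 → 1³ + 3³ + 10³ = 1 + 27 + 1000 = 1028
1028 = (7,1,8)_12 → 7³ + 1³ + 8³ = 343 + 1 + 512 = 856
856 = (5,11,4)_12 → 5³ + 11³ + 4³ = 125 + 1331 + 64 = 1520
1520 = (10,6,8)_12 → 10³ + 6³ + 8³ = 1000 + 216 + 512 = 1728
1728 = (1,0,0,0)_12 → 1³ + 0³ + 0³ + 0³ = 1 + 0 + 0 + 0 = 1  — reached 1.
That took 11 steps.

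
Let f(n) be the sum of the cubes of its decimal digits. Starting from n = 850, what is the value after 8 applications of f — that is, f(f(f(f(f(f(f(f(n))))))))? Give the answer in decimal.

370

850 → 8³ + 5³ + 0³ = 637
637 → 6³ + 3³ + 7³ = 586
586 → 5³ + 8³ + 6³ = 853
853 → 8³ + 5³ + 3³ = 664
664 → 6³ + 6³ + 4³ = 496
496 → 4³ + 9³ + 6³ = 1009
1009 → 1³ + 0³ + 0³ + 9³ = 730
730 → 7³ + 3³ + 0³ = 370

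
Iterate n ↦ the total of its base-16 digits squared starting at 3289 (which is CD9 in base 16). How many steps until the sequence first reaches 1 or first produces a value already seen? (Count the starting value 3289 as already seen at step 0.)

15

3289 = (12,13,9)_16 → 12² + 13² + 9² = 394
394 = (1,8,10)_16 → 1² + 8² + 10² = 165
165 = (10,5)_16 → 10² + 5² = 125
125 = (7,13)_16 → 7² + 13² = 218
218 = (13,10)_16 → 13² + 10² = 269
269 = (1,0,13)_16 → 1² + 0² + 13² = 170
170 = (10,10)_16 → 10² + 10² = 200
200 = (12,8)_16 → 12² + 8² = 208
208 = (13,0)_16 → 13² + 0² = 169
169 = (10,9)_16 → 10² + 9² = 181
181 = (11,5)_16 → 11² + 5² = 146
146 = (9,2)_16 → 9² + 2² = 85
85 = (5,5)_16 → 5² + 5² = 50
50 = (3,2)_16 → 3² + 2² = 13
13 = (13)_16 → 13² = 169  — 169 repeats.
That took 15 steps.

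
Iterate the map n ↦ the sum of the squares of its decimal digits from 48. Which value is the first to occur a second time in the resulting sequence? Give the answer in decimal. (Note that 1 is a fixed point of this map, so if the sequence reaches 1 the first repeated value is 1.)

48 → 4² + 8² = 16 + 64 = 80
80 → 8² + 0² = 64 + 0 = 64
64 → 6² + 4² = 36 + 16 = 52
52 → 5² + 2² = 25 + 4 = 29
29 → 2² + 9² = 4 + 81 = 85
85 → 8² + 5² = 64 + 25 = 89
89 → 8² + 9² = 64 + 81 = 145
145 → 1² + 4² + 5² = 1 + 16 + 25 = 42
42 → 4² + 2² = 16 + 4 = 20
20 → 2² + 0² = 4 + 0 = 4
4 → 4² = 16
16 → 1² + 6² = 1 + 36 = 37
37 → 3² + 7² = 9 + 49 = 58
58 → 5² + 8² = 25 + 64 = 89  — 89 already appeared earlier.

89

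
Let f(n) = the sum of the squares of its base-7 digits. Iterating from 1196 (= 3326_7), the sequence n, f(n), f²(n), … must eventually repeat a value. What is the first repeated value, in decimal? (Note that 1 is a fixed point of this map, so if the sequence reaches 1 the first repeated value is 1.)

1196 = (3,3,2,6)_7 → 3² + 3² + 2² + 6² = 9 + 9 + 4 + 36 = 58
58 = (1,1,2)_7 → 1² + 1² + 2² = 1 + 1 + 4 = 6
6 = (6)_7 → 6² = 36
36 = (5,1)_7 → 5² + 1² = 25 + 1 = 26
26 = (3,5)_7 → 3² + 5² = 9 + 25 = 34
34 = (4,6)_7 → 4² + 6² = 16 + 36 = 52
52 = (1,0,3)_7 → 1² + 0² + 3² = 1 + 0 + 9 = 10
10 = (1,3)_7 → 1² + 3² = 1 + 9 = 10  — 10 already appeared earlier.

10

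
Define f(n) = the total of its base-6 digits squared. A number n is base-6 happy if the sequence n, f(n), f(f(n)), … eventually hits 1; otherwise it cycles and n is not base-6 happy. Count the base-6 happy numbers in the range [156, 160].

1

156: 156 → 20 → 13 → 5 → 25 → 17 → 29 → 41 → 26 → 20  (repeats 20)
157: 157 → 21 → 18 → 9 → 10 → 17 → 29 → 41 → 26 → 20 → 13 → 5 → 25 → 17  (repeats 17)
158: 158 → 24 → 16 → 20 → 13 → 5 → 25 → 17 → 29 → 41 → 26 → 20  (repeats 20)
159: 159 → 29 → 41 → 26 → 20 → 13 → 5 → 25 → 17 → 29  (repeats 29)
160: 160 → 36 → 1  (reaches 1)
base-6 happy: 160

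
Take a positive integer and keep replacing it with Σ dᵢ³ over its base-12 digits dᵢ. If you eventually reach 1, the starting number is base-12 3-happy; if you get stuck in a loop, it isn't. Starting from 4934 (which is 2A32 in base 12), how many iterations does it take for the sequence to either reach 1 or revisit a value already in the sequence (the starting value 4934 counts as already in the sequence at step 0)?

4934 = (2,10,3,2)_12 → 2³ + 10³ + 3³ + 2³ = 8 + 1000 + 27 + 8 = 1043
1043 = (7,2,11)_12 → 7³ + 2³ + 11³ = 343 + 8 + 1331 = 1682
1682 = (11,8,2)_12 → 11³ + 8³ + 2³ = 1331 + 512 + 8 = 1851
1851 = (1,0,10,3)_12 → 1³ + 0³ + 10³ + 3³ = 1 + 0 + 1000 + 27 = 1028
1028 = (7,1,8)_12 → 7³ + 1³ + 8³ = 343 + 1 + 512 = 856
856 = (5,11,4)_12 → 5³ + 11³ + 4³ = 125 + 1331 + 64 = 1520
1520 = (10,6,8)_12 → 10³ + 6³ + 8³ = 1000 + 216 + 512 = 1728
1728 = (1,0,0,0)_12 → 1³ + 0³ + 0³ + 0³ = 1 + 0 + 0 + 0 = 1  — reached 1.
That took 8 steps.

8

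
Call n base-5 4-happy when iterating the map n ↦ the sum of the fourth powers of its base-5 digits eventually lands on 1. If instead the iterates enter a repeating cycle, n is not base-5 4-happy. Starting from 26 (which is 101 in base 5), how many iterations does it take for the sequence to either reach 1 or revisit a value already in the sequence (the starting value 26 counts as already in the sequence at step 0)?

14

26 = (1,0,1)_5 → 1⁴ + 0⁴ + 1⁴ = 1 + 0 + 1 = 2
2 = (2)_5 → 2⁴ = 16
16 = (3,1)_5 → 3⁴ + 1⁴ = 81 + 1 = 82
82 = (3,1,2)_5 → 3⁴ + 1⁴ + 2⁴ = 81 + 1 + 16 = 98
98 = (3,4,3)_5 → 3⁴ + 4⁴ + 3⁴ = 81 + 256 + 81 = 418
418 = (3,1,3,3)_5 → 3⁴ + 1⁴ + 3⁴ + 3⁴ = 81 + 1 + 81 + 81 = 244
244 = (1,4,3,4)_5 → 1⁴ + 4⁴ + 3⁴ + 4⁴ = 1 + 256 + 81 + 256 = 594
594 = (4,3,3,4)_5 → 4⁴ + 3⁴ + 3⁴ + 4⁴ = 256 + 81 + 81 + 256 = 674
674 = (1,0,1,4,4)_5 → 1⁴ + 0⁴ + 1⁴ + 4⁴ + 4⁴ = 1 + 0 + 1 + 256 + 256 = 514
514 = (4,0,2,4)_5 → 4⁴ + 0⁴ + 2⁴ + 4⁴ = 256 + 0 + 16 + 256 = 528
528 = (4,1,0,3)_5 → 4⁴ + 1⁴ + 0⁴ + 3⁴ = 256 + 1 + 0 + 81 = 338
338 = (2,3,2,3)_5 → 2⁴ + 3⁴ + 2⁴ + 3⁴ = 16 + 81 + 16 + 81 = 194
194 = (1,2,3,4)_5 → 1⁴ + 2⁴ + 3⁴ + 4⁴ = 1 + 16 + 81 + 256 = 354
354 = (2,4,0,4)_5 → 2⁴ + 4⁴ + 0⁴ + 4⁴ = 16 + 256 + 0 + 256 = 528  — 528 repeats.
That took 14 steps.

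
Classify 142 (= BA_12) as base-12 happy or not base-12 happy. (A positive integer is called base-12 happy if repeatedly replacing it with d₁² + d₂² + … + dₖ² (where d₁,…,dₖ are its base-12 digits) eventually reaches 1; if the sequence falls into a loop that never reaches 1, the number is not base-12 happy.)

142 = (11,10)_12 → 11² + 10² = 121 + 100 = 221
221 = (1,6,5)_12 → 1² + 6² + 5² = 1 + 36 + 25 = 62
62 = (5,2)_12 → 5² + 2² = 25 + 4 = 29
29 = (2,5)_12 → 2² + 5² = 4 + 25 = 29  — 29 already seen; the sequence cycles without reaching 1.

not base-12 happy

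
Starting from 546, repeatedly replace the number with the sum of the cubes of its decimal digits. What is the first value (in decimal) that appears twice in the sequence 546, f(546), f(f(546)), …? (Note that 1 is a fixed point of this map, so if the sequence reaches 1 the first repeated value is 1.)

153

546 → 5³ + 4³ + 6³ = 125 + 64 + 216 = 405
405 → 4³ + 0³ + 5³ = 64 + 0 + 125 = 189
189 → 1³ + 8³ + 9³ = 1 + 512 + 729 = 1242
1242 → 1³ + 2³ + 4³ + 2³ = 1 + 8 + 64 + 8 = 81
81 → 8³ + 1³ = 512 + 1 = 513
513 → 5³ + 1³ + 3³ = 125 + 1 + 27 = 153
153 → 1³ + 5³ + 3³ = 1 + 125 + 27 = 153  — 153 already appeared earlier.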